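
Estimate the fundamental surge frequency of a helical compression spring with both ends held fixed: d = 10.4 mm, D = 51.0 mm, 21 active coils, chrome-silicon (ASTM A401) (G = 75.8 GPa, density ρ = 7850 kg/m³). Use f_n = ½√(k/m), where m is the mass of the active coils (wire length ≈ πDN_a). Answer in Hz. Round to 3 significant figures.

k = Gd⁴/(8D³N_a) = (75.8×10³)(10.4⁴)/(8·51.0³·21) = 39.791 N/mm = 39791 N/m
Wire length L = πDN_a = π·51.0·21 = 3364.6 mm
m = ρ·(πd²/4)·L = 7850 × 84.949×10⁻⁶ m² × 3.3646 m = 2.2437 kg
f_n = ½√(k/m) = 0.5·√(39791/2.2437) = 0.5·√(17734) = 66.585 Hz

66.6 Hz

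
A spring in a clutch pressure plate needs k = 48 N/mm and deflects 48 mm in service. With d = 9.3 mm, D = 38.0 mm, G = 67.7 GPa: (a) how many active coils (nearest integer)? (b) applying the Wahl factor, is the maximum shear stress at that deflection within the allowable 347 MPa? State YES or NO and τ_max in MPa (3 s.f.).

N_a = Gd⁴/(8D³k) = (67.7×10³)(9.3⁴)/(8·38.0³·48) = 24.03 → N_a = 24
Actual rate k = Gd⁴/(8D³·24) = 48.069 N/mm
Working load F = kδ = 48.069·48 = 2307.3 N
C = 38.0/9.3 = 4.0860; K_W = (4C−1)/(4C−4)+0.615/C = 1.3935
τ_max = K_W·8FD/(πd³) = 1.3935·277.58 = 386.82 MPa
τ_max > 347 MPa → exceeds allowable

(a) 24 coils; (b) NO, τ_max = 387 MPa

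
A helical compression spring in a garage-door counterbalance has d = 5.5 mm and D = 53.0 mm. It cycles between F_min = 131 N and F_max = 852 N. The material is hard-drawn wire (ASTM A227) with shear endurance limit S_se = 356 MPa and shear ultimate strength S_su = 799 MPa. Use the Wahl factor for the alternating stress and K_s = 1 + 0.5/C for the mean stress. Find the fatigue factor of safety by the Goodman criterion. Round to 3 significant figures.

0.680

C = D/d = 53.0/5.5 = 9.6364; K_W = (4C−1)/(4C−4)+0.615/C = 1.1507; K_s = 1+0.5/C = 1.0519
F_a = (F_max−F_min)/2 = 360.5 N; F_m = (F_max+F_min)/2 = 491.5 N
τ_a = K_W·8F_aD/(πd³) = 1.1507 × 292.44 = 336.5 MPa
τ_m = K_s·8F_mD/(πd³) = 1.0519 × 398.7 = 419.39 MPa
Goodman: 1/n_f = τ_a/S_se + τ_m/S_su = 336.5/356 + 419.39/799 = 0.94522 + 0.52490 = 1.4701
n_f = 1/1.4701 = 0.6802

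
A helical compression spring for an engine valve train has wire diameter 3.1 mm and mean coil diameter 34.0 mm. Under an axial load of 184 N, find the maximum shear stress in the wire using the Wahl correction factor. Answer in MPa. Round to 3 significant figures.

605 MPa

Spring index C = D/d = 34.0/3.1 = 10.9677
K_W = (4C−1)/(4C−4) + 0.615/C = 42.871/39.871 + 0.0561 = 1.1313
τ₀ = 8FD/(πd³) = 8·184·34.0/(π·3.1³) = 50048/93.591 = 534.75 MPa
τ_max = K·τ₀ = 1.1313 × 534.75 = 604.97 MPa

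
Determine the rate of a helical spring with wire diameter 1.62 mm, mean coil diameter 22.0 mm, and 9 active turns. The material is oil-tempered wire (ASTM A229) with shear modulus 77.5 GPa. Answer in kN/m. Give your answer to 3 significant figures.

0.696 kN/m

k = Gd⁴/(8D³N_a) = (77.5×10³ × 1.62⁴) / (8 × 22.0³ × 9)
  = 533779 / 766656 = 0.69624 N/mm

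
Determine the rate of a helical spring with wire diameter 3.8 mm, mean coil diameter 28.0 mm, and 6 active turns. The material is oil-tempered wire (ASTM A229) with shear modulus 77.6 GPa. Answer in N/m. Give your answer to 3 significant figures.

15400 N/m

k = Gd⁴/(8D³N_a) = (77.6×10³ × 3.8⁴) / (8 × 28.0³ × 6)
  = 1.61807e+07 / 1.0537e+06 = 15.356 N/mm = 15356 N/m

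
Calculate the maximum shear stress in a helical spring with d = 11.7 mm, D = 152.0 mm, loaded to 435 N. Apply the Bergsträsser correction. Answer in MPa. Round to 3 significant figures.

116 MPa

Spring index C = D/d = 152.0/11.7 = 12.9915
K_B = (4C+2)/(4C−3) = 53.966/48.966 = 1.1021
τ₀ = 8FD/(πd³) = 8·435·152.0/(π·11.7³) = 528960/5031.6 = 105.13 MPa
τ_max = K·τ₀ = 1.1021 × 105.13 = 115.86 MPa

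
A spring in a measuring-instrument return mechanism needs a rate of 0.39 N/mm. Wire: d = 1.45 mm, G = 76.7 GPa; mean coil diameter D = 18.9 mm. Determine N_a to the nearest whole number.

16

N_a = Gd⁴/(8D³k) = (76.7×10³ × 1.45⁴)/(8 × 18.9³ × 0.39)
    = 339053 / 21064 = 16.1 → 16 coils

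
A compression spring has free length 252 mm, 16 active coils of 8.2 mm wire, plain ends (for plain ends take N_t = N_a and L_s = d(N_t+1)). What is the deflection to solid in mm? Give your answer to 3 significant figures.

N_t = 16; L_s = 8.2·17 = 139.4 mm
δ_solid = L₀ − L_s = 252 − 139.4 = 112.6 mm

113 mm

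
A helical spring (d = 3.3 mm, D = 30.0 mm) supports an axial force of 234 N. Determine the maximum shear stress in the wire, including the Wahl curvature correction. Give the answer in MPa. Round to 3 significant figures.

Spring index C = D/d = 30.0/3.3 = 9.0909
K_W = (4C−1)/(4C−4) + 0.615/C = 35.364/32.364 + 0.0676 = 1.1603
τ₀ = 8FD/(πd³) = 8·234·30.0/(π·3.3³) = 56160/112.9 = 497.43 MPa
τ_max = K·τ₀ = 1.1603 × 497.43 = 577.2 MPa

577 MPa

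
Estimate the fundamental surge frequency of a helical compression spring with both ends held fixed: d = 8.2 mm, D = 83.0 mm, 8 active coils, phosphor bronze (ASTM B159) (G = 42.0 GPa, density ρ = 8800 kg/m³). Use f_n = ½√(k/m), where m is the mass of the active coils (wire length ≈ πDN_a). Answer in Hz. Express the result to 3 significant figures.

k = Gd⁴/(8D³N_a) = (42.0×10³)(8.2⁴)/(8·83.0³·8) = 5.1891 N/mm = 5189.1 N/m
Wire length L = πDN_a = π·83.0·8 = 2086 mm
m = ρ·(πd²/4)·L = 8800 × 52.81×10⁻⁶ m² × 2.086 m = 0.96943 kg
f_n = ½√(k/m) = 0.5·√(5189.1/0.96943) = 0.5·√(5352.7) = 36.581 Hz

36.6 Hz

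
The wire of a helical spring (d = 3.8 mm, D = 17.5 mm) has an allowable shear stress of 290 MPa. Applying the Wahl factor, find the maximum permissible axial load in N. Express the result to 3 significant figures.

C = D/d = 17.5/3.8 = 4.6053
K_W = (4C−1)/(4C−4) + 0.615/C = 17.421/14.421 + 0.1335 = 1.3416
τ_max = K·8FD/(πd³) → F_max = τ_allow·πd³/(8DK)
F_max = 290·π·3.8³/(8·17.5·1.3416) = 49992/187.82 = 266.17 N

266 N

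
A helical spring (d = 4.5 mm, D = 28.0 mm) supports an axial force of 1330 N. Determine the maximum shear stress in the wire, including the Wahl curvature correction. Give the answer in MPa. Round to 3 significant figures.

1290 MPa

Spring index C = D/d = 28.0/4.5 = 6.2222
K_W = (4C−1)/(4C−4) + 0.615/C = 23.889/20.889 + 0.0988 = 1.2425
τ₀ = 8FD/(πd³) = 8·1330·28.0/(π·4.5³) = 297920/286.28 = 1040.7 MPa
τ_max = K·τ₀ = 1.2425 × 1040.7 = 1293 MPa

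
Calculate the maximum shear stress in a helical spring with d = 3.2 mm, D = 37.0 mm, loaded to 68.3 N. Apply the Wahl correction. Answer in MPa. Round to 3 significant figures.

221 MPa

Spring index C = D/d = 37.0/3.2 = 11.5625
K_W = (4C−1)/(4C−4) + 0.615/C = 45.250/42.250 + 0.0532 = 1.1242
τ₀ = 8FD/(πd³) = 8·68.3·37.0/(π·3.2³) = 20216.8/102.94 = 196.39 MPa
τ_max = K·τ₀ = 1.1242 × 196.39 = 220.78 MPa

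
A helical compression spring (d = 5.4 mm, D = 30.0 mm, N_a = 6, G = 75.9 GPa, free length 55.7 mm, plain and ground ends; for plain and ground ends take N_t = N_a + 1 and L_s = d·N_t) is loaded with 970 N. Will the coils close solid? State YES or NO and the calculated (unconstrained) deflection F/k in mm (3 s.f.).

k = Gd⁴/(8D³N_a) = (75.9×10³)(5.4⁴)/(8·30.0³·6) = 49.798 N/mm
N_t = 7; L_s = 5.4·7 = 37.8 mm; δ_solid = L₀ − L_s = 55.7 − 37.8 = 17.9 mm
δ = F/k = 970/49.798 = 19.479 mm
δ ≥ δ_solid → spring goes solid

YES, δ = 19.5 mm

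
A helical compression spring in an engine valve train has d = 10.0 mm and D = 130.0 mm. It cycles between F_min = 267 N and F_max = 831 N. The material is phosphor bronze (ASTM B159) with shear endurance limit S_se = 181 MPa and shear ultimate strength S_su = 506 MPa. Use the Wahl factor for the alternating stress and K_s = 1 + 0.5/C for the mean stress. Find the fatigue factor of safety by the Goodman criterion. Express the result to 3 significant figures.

C = D/d = 130.0/10.0 = 13.0000; K_W = (4C−1)/(4C−4)+0.615/C = 1.1098; K_s = 1+0.5/C = 1.0385
F_a = (F_max−F_min)/2 = 282 N; F_m = (F_max+F_min)/2 = 549 N
τ_a = K_W·8F_aD/(πd³) = 1.1098 × 93.354 = 103.6 MPa
τ_m = K_s·8F_mD/(πd³) = 1.0385 × 181.74 = 188.73 MPa
Goodman: 1/n_f = τ_a/S_se + τ_m/S_su = 103.6/181 + 188.73/506 = 0.57240 + 0.37299 = 0.94539
n_f = 1/0.94539 = 1.058

1.06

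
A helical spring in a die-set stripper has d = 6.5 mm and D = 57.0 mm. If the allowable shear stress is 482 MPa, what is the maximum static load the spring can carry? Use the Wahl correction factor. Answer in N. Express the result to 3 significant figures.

C = D/d = 57.0/6.5 = 8.7692
K_W = (4C−1)/(4C−4) + 0.615/C = 34.077/31.077 + 0.0701 = 1.1667
τ_max = K·8FD/(πd³) → F_max = τ_allow·πd³/(8DK)
F_max = 482·π·6.5³/(8·57.0·1.1667) = 4.1585e+05/532 = 781.67 N

782 N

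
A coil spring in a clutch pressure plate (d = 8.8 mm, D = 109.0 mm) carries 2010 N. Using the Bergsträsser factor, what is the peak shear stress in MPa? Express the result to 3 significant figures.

907 MPa

Spring index C = D/d = 109.0/8.8 = 12.3864
K_B = (4C+2)/(4C−3) = 51.545/46.545 = 1.1074
τ₀ = 8FD/(πd³) = 8·2010·109.0/(π·8.8³) = 1.75272e+06/2140.9 = 818.68 MPa
τ_max = K·τ₀ = 1.1074 × 818.68 = 906.63 MPa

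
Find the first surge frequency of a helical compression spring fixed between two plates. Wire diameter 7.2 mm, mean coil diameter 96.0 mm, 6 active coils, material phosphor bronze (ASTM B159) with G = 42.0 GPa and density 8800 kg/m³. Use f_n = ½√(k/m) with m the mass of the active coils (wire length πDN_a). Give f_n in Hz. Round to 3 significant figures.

k = Gd⁴/(8D³N_a) = (42.0×10³)(7.2⁴)/(8·96.0³·6) = 2.6578 N/mm = 2657.8 N/m
Wire length L = πDN_a = π·96.0·6 = 1809.6 mm
m = ρ·(πd²/4)·L = 8800 × 40.715×10⁻⁶ m² × 1.8096 m = 0.64835 kg
f_n = ½√(k/m) = 0.5·√(2657.8/0.64835) = 0.5·√(4099.3) = 32.013 Hz

32.0 Hz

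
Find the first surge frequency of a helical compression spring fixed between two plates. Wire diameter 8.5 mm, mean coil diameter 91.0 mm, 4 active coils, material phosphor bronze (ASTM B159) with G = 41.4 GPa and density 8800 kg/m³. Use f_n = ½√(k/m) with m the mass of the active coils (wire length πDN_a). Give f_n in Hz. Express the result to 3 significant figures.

k = Gd⁴/(8D³N_a) = (41.4×10³)(8.5⁴)/(8·91.0³·4) = 8.9619 N/mm = 8961.9 N/m
Wire length L = πDN_a = π·91.0·4 = 1143.5 mm
m = ρ·(πd²/4)·L = 8800 × 56.745×10⁻⁶ m² × 1.1435 m = 0.57103 kg
f_n = ½√(k/m) = 0.5·√(8961.9/0.57103) = 0.5·√(15694) = 62.638 Hz

62.6 Hz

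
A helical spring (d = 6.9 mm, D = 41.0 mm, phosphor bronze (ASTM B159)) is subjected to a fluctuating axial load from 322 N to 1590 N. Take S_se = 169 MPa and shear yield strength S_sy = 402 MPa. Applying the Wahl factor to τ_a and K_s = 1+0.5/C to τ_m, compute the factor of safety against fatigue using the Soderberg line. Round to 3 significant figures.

0.432

C = D/d = 41.0/6.9 = 5.9420; K_W = (4C−1)/(4C−4)+0.615/C = 1.2553; K_s = 1+0.5/C = 1.0841
F_a = (F_max−F_min)/2 = 634 N; F_m = (F_max+F_min)/2 = 956 N
τ_a = K_W·8F_aD/(πd³) = 1.2553 × 201.5 = 252.93 MPa
τ_m = K_s·8F_mD/(πd³) = 1.0841 × 303.83 = 329.4 MPa
Soderberg: 1/n_f = τ_a/S_se + τ_m/S_sy = 252.93/169 + 329.4/402 = 1.49662 + 0.81940 = 2.316
n_f = 1/2.316 = 0.4318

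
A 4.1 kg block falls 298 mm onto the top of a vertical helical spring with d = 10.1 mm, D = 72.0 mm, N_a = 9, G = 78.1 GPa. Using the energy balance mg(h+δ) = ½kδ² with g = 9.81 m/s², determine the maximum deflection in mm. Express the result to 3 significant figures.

29.5 mm

k = Gd⁴/(8D³N_a) = (78.1×10³)(10.1⁴)/(8·72.0³·9) = 30.242 N/mm
W = mg = 4.1 × 9.81 = 40.221 N
½kδ² − Wδ − Wh = 0 → δ = (W + √(W² + 2kWh))/k
δ = (40.221 + √(1617.7 + 724946))/30.242 = (40.221 + 852.39)/30.242 = 29.516 mm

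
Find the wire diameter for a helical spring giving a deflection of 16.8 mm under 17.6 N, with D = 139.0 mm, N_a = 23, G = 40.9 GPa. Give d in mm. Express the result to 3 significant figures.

10.6 mm

Required rate k = F/δ = 17.6/16.8 = 1.0476 N/mm
d = (8D³N_a·k / G)^(1/4) = (8·139.0³·23·1.0476 / (40.9×10³))^0.25
  = (12657)^0.25 = 10.6068 mm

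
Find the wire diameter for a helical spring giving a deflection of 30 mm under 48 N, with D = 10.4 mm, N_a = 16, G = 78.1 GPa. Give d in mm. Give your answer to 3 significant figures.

1.31 mm

Required rate k = F/δ = 48/30 = 1.6 N/mm
d = (8D³N_a·k / G)^(1/4) = (8·10.4³·16·1.6 / (78.1×10³))^0.25
  = (2.9497)^0.25 = 1.3105 mm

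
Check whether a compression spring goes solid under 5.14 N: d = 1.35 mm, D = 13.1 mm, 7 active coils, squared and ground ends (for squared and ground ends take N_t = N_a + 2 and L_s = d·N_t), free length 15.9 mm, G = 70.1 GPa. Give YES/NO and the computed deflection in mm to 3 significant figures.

NO, δ = 2.78 mm

k = Gd⁴/(8D³N_a) = (70.1×10³)(1.35⁴)/(8·13.1³·7) = 1.8495 N/mm
N_t = 9; L_s = 1.35·9 = 12.15 mm; δ_solid = L₀ − L_s = 15.9 − 12.15 = 3.75 mm
δ = F/k = 5.14/1.8495 = 2.7791 mm
δ < δ_solid → spring does not go solid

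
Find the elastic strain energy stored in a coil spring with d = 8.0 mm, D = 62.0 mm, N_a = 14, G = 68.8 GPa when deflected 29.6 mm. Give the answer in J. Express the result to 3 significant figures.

k = Gd⁴/(8D³N_a) = (68.8×10³)(8.0⁴)/(8·62.0³·14) = 10.557 N/mm
U = ½kδ² = 0.5 × 10.557 × 29.6² = 4625 N·mm = 4.625 J

4.62 J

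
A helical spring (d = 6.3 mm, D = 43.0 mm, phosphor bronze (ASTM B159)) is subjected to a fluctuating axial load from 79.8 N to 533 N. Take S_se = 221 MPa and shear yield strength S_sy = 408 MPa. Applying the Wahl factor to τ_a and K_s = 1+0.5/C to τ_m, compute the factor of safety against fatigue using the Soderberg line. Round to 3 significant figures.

1.11

C = D/d = 43.0/6.3 = 6.8254; K_W = (4C−1)/(4C−4)+0.615/C = 1.2189; K_s = 1+0.5/C = 1.0733
F_a = (F_max−F_min)/2 = 226.6 N; F_m = (F_max+F_min)/2 = 306.4 N
τ_a = K_W·8F_aD/(πd³) = 1.2189 × 99.231 = 120.95 MPa
τ_m = K_s·8F_mD/(πd³) = 1.0733 × 134.18 = 144.01 MPa
Soderberg: 1/n_f = τ_a/S_se + τ_m/S_sy = 120.95/221 + 144.01/408 = 0.54727 + 0.35295 = 0.90023
n_f = 1/0.90023 = 1.111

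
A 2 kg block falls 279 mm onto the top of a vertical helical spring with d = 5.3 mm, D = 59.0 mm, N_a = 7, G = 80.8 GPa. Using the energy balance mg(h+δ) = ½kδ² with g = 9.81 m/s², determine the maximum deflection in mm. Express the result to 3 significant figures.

48.1 mm

k = Gd⁴/(8D³N_a) = (80.8×10³)(5.3⁴)/(8·59.0³·7) = 5.5433 N/mm
W = mg = 2 × 9.81 = 19.62 N
½kδ² − Wδ − Wh = 0 → δ = (W + √(W² + 2kWh))/k
δ = (19.62 + √(384.94 + 60688.2))/5.5433 = (19.62 + 247.13)/5.5433 = 48.121 mm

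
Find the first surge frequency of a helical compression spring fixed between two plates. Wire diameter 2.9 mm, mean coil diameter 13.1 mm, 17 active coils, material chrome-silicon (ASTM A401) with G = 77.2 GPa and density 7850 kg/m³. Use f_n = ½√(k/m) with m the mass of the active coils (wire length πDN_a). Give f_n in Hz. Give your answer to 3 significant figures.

351 Hz

k = Gd⁴/(8D³N_a) = (77.2×10³)(2.9⁴)/(8·13.1³·17) = 17.859 N/mm = 17859 N/m
Wire length L = πDN_a = π·13.1·17 = 699.63 mm
m = ρ·(πd²/4)·L = 7850 × 6.6052×10⁻⁶ m² × 0.69963 m = 0.036277 kg
f_n = ½√(k/m) = 0.5·√(17859/0.036277) = 0.5·√(4.923e+05) = 350.82 Hz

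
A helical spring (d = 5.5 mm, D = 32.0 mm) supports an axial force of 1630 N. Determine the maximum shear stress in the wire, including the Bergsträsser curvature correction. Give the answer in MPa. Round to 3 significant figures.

Spring index C = D/d = 32.0/5.5 = 5.8182
K_B = (4C+2)/(4C−3) = 25.273/20.273 = 1.2466
τ₀ = 8FD/(πd³) = 8·1630·32.0/(π·5.5³) = 417280/522.68 = 798.34 MPa
τ_max = K·τ₀ = 1.2466 × 798.34 = 995.24 MPa

995 MPa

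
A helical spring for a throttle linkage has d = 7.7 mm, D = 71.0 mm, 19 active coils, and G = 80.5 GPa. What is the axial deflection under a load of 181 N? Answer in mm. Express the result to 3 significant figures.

k = Gd⁴/(8D³N_a) = (80.5×10³)(7.7⁴)/(8·71.0³·19) = 5.2016 N/mm
δ = F/k = 181 / 5.2016 = 34.797 mm

34.8 mm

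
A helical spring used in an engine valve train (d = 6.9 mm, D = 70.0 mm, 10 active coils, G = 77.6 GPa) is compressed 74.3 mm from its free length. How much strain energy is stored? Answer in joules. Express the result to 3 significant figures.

17.7 J

k = Gd⁴/(8D³N_a) = (77.6×10³)(6.9⁴)/(8·70.0³·10) = 6.4102 N/mm
U = ½kδ² = 0.5 × 6.4102 × 74.3² = 17694 N·mm = 17.694 J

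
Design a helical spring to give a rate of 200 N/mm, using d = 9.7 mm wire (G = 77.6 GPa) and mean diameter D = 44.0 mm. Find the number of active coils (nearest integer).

N_a = Gd⁴/(8D³k) = (77.6×10³ × 9.7⁴)/(8 × 44.0³ × 200)
    = 6.86987e+08 / 1.36294e+08 = 5.04 → 5 coils

5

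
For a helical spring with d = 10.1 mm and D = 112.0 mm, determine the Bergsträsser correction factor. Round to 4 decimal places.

C = D/d = 112.0/10.1 = 11.0891
K_B = (4C+2)/(4C−3) = 46.356/41.356 = 1.1209

1.1209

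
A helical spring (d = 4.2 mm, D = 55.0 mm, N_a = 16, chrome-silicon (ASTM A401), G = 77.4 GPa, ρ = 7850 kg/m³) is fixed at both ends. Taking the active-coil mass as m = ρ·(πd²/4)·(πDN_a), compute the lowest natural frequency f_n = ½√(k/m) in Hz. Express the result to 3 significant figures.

k = Gd⁴/(8D³N_a) = (77.4×10³)(4.2⁴)/(8·55.0³·16) = 1.1309 N/mm = 1130.9 N/m
Wire length L = πDN_a = π·55.0·16 = 2764.6 mm
m = ρ·(πd²/4)·L = 7850 × 13.854×10⁻⁶ m² × 2.7646 m = 0.30067 kg
f_n = ½√(k/m) = 0.5·√(1130.9/0.30067) = 0.5·√(3761.4) = 30.665 Hz

30.7 Hz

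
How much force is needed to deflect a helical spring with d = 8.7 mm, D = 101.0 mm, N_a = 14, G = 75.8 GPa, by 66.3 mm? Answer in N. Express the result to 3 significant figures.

250 N

k = Gd⁴/(8D³N_a) = (75.8×10³)(8.7⁴)/(8·101.0³·14) = 3.7633 N/mm
F = k·δ = 3.7633 × 66.3 = 249.5 N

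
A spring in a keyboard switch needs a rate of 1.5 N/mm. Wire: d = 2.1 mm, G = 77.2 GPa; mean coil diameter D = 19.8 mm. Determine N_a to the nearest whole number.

16

N_a = Gd⁴/(8D³k) = (77.2×10³ × 2.1⁴)/(8 × 19.8³ × 1.5)
    = 1.50139e+06 / 93148.7 = 16.12 → 16 coils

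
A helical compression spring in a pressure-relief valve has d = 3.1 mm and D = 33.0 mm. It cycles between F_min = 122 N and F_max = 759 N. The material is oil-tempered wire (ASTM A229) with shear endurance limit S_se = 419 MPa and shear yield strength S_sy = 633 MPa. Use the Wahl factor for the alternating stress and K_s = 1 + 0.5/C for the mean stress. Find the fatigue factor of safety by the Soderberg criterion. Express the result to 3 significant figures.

C = D/d = 33.0/3.1 = 10.6452; K_W = (4C−1)/(4C−4)+0.615/C = 1.1355; K_s = 1+0.5/C = 1.0470
F_a = (F_max−F_min)/2 = 318.5 N; F_m = (F_max+F_min)/2 = 440.5 N
τ_a = K_W·8F_aD/(πd³) = 1.1355 × 898.42 = 1020.2 MPa
τ_m = K_s·8F_mD/(πd³) = 1.0470 × 1242.6 = 1300.9 MPa
Soderberg: 1/n_f = τ_a/S_se + τ_m/S_sy = 1020.2/419 + 1300.9/633 = 2.43480 + 2.05516 = 4.49
n_f = 1/4.49 = 0.2227

0.223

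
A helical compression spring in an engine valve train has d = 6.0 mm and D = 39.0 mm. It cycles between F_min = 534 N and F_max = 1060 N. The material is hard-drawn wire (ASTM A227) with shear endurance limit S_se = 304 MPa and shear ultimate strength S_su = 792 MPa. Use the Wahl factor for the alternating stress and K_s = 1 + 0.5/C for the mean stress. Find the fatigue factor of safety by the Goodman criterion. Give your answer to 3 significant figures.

C = D/d = 39.0/6.0 = 6.5000; K_W = (4C−1)/(4C−4)+0.615/C = 1.2310; K_s = 1+0.5/C = 1.0769
F_a = (F_max−F_min)/2 = 263 N; F_m = (F_max+F_min)/2 = 797 N
τ_a = K_W·8F_aD/(πd³) = 1.2310 × 120.92 = 148.85 MPa
τ_m = K_s·8F_mD/(πd³) = 1.0769 × 366.45 = 394.63 MPa
Goodman: 1/n_f = τ_a/S_se + τ_m/S_su = 148.85/304 + 394.63/792 = 0.48965 + 0.49827 = 0.98792
n_f = 1/0.98792 = 1.012

1.01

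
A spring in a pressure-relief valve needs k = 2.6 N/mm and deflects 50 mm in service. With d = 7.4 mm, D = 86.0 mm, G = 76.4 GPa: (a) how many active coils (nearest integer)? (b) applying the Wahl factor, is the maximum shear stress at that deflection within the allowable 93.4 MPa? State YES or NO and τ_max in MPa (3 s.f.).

N_a = Gd⁴/(8D³k) = (76.4×10³)(7.4⁴)/(8·86.0³·2.6) = 17.32 → N_a = 17
Actual rate k = Gd⁴/(8D³·17) = 2.6484 N/mm
Working load F = kδ = 2.6484·50 = 132.42 N
C = 86.0/7.4 = 11.6216; K_W = (4C−1)/(4C−4)+0.615/C = 1.1235
τ_max = K_W·8FD/(πd³) = 1.1235·71.565 = 80.405 MPa
τ_max ≤ 93.4 MPa → acceptable

(a) 17 coils; (b) YES, τ_max = 80.4 MPa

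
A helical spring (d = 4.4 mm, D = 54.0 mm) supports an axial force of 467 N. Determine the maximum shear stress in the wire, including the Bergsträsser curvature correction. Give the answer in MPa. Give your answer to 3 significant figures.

Spring index C = D/d = 54.0/4.4 = 12.2727
K_B = (4C+2)/(4C−3) = 51.091/46.091 = 1.1085
τ₀ = 8FD/(πd³) = 8·467·54.0/(π·4.4³) = 201744/267.61 = 753.86 MPa
τ_max = K·τ₀ = 1.1085 × 753.86 = 835.64 MPa

836 MPa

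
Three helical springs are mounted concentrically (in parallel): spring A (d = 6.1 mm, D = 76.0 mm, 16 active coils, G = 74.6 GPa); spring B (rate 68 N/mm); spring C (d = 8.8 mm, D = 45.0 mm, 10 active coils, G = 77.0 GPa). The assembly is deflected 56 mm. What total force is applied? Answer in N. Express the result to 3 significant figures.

7460 N

k_A = Gd⁴/(8D³N_a) = (74.6×10³)(6.1⁴)/(8·76.0³·16) = 1.8383 N/mm
k_C = Gd⁴/(8D³N_a) = (77.0×10³)(8.8⁴)/(8·45.0³·10) = 63.342 N/mm
Parallel: k_eq = 1.8383 + 68 + 63.342 = 133.18 N/mm
F = k_eq·δ = 133.18·56 = 7458.1 N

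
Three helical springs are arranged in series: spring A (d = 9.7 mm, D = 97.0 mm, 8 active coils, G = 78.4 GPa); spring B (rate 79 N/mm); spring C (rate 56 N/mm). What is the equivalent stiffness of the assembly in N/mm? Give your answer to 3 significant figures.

8.72 N/mm

k_A = Gd⁴/(8D³N_a) = (78.4×10³)(9.7⁴)/(8·97.0³·8) = 11.882 N/mm
Series: 1/k_eq = 1/11.882 + 1/79 + 1/56 = 0.11467; k_eq = 8.7205 N/mm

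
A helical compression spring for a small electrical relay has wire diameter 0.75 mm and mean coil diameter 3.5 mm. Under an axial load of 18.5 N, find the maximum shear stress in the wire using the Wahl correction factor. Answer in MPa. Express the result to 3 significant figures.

Spring index C = D/d = 3.5/0.75 = 4.6667
K_W = (4C−1)/(4C−4) + 0.615/C = 17.667/14.667 + 0.1318 = 1.3363
τ₀ = 8FD/(πd³) = 8·18.5·3.5/(π·0.75³) = 518/1.3254 = 390.84 MPa
τ_max = K·τ₀ = 1.3363 × 390.84 = 522.29 MPa

522 MPa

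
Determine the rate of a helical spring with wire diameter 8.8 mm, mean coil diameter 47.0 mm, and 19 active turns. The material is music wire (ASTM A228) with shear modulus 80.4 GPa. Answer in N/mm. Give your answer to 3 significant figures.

k = Gd⁴/(8D³N_a) = (80.4×10³ × 8.8⁴) / (8 × 47.0³ × 19)
  = 4.82155e+08 / 1.57811e+07 = 30.553 N/mm

30.6 N/mm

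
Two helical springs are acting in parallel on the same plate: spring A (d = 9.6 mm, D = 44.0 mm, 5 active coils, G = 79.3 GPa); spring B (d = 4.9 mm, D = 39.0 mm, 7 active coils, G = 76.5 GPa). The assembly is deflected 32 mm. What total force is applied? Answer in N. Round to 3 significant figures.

k_A = Gd⁴/(8D³N_a) = (79.3×10³)(9.6⁴)/(8·44.0³·5) = 197.67 N/mm
k_B = Gd⁴/(8D³N_a) = (76.5×10³)(4.9⁴)/(8·39.0³·7) = 13.276 N/mm
Parallel: k_eq = 197.67 + 13.276 = 210.95 N/mm
F = k_eq·δ = 210.95·32 = 6750.3 N

6750 N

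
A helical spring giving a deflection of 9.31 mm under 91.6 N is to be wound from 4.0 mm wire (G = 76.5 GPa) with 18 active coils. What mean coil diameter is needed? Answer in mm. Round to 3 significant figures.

Required rate k = F/δ = 91.6/9.31 = 9.8389 N/mm
D = (Gd⁴/(8N_a·k))^(1/3) = (76.5×10³·4.0⁴/(8·18·9.8389))^(1/3)
  = (13822.7)^(1/3) = 23.9993 mm

24.0 mm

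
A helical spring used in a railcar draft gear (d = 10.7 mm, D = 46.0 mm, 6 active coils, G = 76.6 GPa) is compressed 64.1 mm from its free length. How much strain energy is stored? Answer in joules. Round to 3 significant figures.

442 J

k = Gd⁴/(8D³N_a) = (76.6×10³)(10.7⁴)/(8·46.0³·6) = 214.91 N/mm
U = ½kδ² = 0.5 × 214.91 × 64.1² = 4.415e+05 N·mm = 441.5 J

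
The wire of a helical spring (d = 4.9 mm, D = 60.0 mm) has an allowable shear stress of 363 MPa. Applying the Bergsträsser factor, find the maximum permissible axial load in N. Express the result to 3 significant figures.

C = D/d = 60.0/4.9 = 12.2449
K_B = (4C+2)/(4C−3) = 50.980/45.980 = 1.1087
τ_max = K·8FD/(πd³) → F_max = τ_allow·πd³/(8DK)
F_max = 363·π·4.9³/(8·60.0·1.1087) = 1.3417e+05/532.2 = 252.1 N

252 N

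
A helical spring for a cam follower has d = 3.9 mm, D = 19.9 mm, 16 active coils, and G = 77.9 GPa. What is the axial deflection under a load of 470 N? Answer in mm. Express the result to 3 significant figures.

k = Gd⁴/(8D³N_a) = (77.9×10³)(3.9⁴)/(8·19.9³·16) = 17.866 N/mm
δ = F/k = 470 / 17.866 = 26.307 mm

26.3 mm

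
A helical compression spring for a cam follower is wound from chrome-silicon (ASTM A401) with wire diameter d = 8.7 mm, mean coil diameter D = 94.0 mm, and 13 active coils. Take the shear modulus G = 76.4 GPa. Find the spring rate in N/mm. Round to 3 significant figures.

5.07 N/mm

k = Gd⁴/(8D³N_a) = (76.4×10³ × 8.7⁴) / (8 × 94.0³ × 13)
  = 4.37694e+08 / 8.63807e+07 = 5.067 N/mm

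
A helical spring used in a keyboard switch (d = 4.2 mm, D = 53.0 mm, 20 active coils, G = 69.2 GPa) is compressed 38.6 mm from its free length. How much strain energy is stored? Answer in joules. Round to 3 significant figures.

k = Gd⁴/(8D³N_a) = (69.2×10³)(4.2⁴)/(8·53.0³·20) = 0.90397 N/mm
U = ½kδ² = 0.5 × 0.90397 × 38.6² = 673.44 N·mm = 0.67344 J

0.673 J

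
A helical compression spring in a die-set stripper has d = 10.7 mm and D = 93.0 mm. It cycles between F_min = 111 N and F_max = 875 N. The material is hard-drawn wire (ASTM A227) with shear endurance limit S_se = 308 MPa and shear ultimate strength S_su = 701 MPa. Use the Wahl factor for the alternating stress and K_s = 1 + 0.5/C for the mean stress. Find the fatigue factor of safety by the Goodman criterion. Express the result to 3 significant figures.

C = D/d = 93.0/10.7 = 8.6916; K_W = (4C−1)/(4C−4)+0.615/C = 1.1683; K_s = 1+0.5/C = 1.0575
F_a = (F_max−F_min)/2 = 382 N; F_m = (F_max+F_min)/2 = 493 N
τ_a = K_W·8F_aD/(πd³) = 1.1683 × 73.847 = 86.273 MPa
τ_m = K_s·8F_mD/(πd³) = 1.0575 × 95.306 = 100.79 MPa
Goodman: 1/n_f = τ_a/S_se + τ_m/S_su = 86.273/308 + 100.79/701 = 0.28011 + 0.14378 = 0.42389
n_f = 1/0.42389 = 2.359

2.36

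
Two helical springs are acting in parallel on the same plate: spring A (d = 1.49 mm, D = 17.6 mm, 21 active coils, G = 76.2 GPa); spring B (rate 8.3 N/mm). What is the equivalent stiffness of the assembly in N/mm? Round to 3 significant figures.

k_A = Gd⁴/(8D³N_a) = (76.2×10³)(1.49⁴)/(8·17.6³·21) = 0.41007 N/mm
Parallel: k_eq = 0.41007 + 8.3 = 8.7101 N/mm

8.71 N/mm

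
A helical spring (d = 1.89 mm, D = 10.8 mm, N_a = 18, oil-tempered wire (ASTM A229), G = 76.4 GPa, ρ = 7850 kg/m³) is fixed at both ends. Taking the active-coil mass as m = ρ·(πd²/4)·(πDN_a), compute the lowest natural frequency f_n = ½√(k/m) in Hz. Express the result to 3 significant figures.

k = Gd⁴/(8D³N_a) = (76.4×10³)(1.89⁴)/(8·10.8³·18) = 5.3741 N/mm = 5374.1 N/m
Wire length L = πDN_a = π·10.8·18 = 610.73 mm
m = ρ·(πd²/4)·L = 7850 × 2.8055×10⁻⁶ m² × 0.61073 m = 0.01345 kg
f_n = ½√(k/m) = 0.5·√(5374.1/0.01345) = 0.5·√(3.9956e+05) = 316.05 Hz

316 Hz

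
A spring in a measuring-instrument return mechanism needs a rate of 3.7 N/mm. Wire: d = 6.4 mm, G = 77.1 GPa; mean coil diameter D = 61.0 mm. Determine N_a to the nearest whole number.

19

N_a = Gd⁴/(8D³k) = (77.1×10³ × 6.4⁴)/(8 × 61.0³ × 3.7)
    = 1.29352e+08 / 6.71864e+06 = 19.25 → 19 coils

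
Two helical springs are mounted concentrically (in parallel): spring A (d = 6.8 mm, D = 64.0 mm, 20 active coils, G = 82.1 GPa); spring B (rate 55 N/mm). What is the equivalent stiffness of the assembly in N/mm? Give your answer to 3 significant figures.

59.2 N/mm

k_A = Gd⁴/(8D³N_a) = (82.1×10³)(6.8⁴)/(8·64.0³·20) = 4.1852 N/mm
Parallel: k_eq = 4.1852 + 55 = 59.185 N/mm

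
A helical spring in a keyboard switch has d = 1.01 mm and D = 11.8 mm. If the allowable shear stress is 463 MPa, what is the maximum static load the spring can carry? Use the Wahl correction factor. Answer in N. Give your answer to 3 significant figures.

14.1 N

C = D/d = 11.8/1.01 = 11.6832
K_W = (4C−1)/(4C−4) + 0.615/C = 45.733/42.733 + 0.0526 = 1.1228
τ_max = K·8FD/(πd³) → F_max = τ_allow·πd³/(8DK)
F_max = 463·π·1.01³/(8·11.8·1.1228) = 1498.6/106 = 14.139 N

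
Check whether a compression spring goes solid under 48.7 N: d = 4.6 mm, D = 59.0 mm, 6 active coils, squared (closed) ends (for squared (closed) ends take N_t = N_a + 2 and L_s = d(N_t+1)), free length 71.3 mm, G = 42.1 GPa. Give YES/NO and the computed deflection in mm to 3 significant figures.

k = Gd⁴/(8D³N_a) = (42.1×10³)(4.6⁴)/(8·59.0³·6) = 1.9121 N/mm
N_t = 8; L_s = 4.6·9 = 41.4 mm; δ_solid = L₀ − L_s = 71.3 − 41.4 = 29.9 mm
δ = F/k = 48.7/1.9121 = 25.469 mm
δ < δ_solid → spring does not go solid

NO, δ = 25.5 mm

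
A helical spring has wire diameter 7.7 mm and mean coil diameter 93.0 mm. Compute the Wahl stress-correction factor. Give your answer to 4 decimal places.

1.1186

C = D/d = 93.0/7.7 = 12.0779
K_W = (4C−1)/(4C−4) + 0.615/C = 47.312/44.312 + 0.0509 = 1.1186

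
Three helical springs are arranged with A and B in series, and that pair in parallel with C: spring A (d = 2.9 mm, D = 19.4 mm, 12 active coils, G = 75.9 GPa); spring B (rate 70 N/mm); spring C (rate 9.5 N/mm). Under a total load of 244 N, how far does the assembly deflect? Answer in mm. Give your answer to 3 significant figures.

k_A = Gd⁴/(8D³N_a) = (75.9×10³)(2.9⁴)/(8·19.4³·12) = 7.6587 N/mm
Springs A,B series: k_AB = 1/(1/7.6587+1/70) = 6.9034 N/mm; parallel with C: k_eq = 6.9034+9.5 = 16.403 N/mm
δ = F/k_eq = 244/16.403 = 14.875 mm

14.9 mm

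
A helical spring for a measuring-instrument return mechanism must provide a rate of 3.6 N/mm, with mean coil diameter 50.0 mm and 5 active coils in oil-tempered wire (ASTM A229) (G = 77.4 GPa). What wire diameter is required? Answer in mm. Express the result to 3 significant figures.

d = (8D³N_a·k / G)^(1/4) = (8·50.0³·5·3.6 / (77.4×10³))^0.25
  = (232.56)^0.25 = 3.9051 mm

3.91 mm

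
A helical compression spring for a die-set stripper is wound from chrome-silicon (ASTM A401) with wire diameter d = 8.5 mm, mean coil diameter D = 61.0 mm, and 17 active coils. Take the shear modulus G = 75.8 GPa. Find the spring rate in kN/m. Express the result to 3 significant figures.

12.8 kN/m

k = Gd⁴/(8D³N_a) = (75.8×10³ × 8.5⁴) / (8 × 61.0³ × 17)
  = 3.95681e+08 / 3.08694e+07 = 12.818 N/mm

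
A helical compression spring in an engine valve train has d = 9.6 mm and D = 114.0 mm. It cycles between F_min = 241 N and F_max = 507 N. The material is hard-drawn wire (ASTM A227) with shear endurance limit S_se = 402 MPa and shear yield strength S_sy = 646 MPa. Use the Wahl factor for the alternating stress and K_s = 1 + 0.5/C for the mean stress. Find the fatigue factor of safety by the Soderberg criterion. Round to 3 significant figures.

C = D/d = 114.0/9.6 = 11.8750; K_W = (4C−1)/(4C−4)+0.615/C = 1.1208; K_s = 1+0.5/C = 1.0421
F_a = (F_max−F_min)/2 = 133 N; F_m = (F_max+F_min)/2 = 374 N
τ_a = K_W·8F_aD/(πd³) = 1.1208 × 43.64 = 48.91 MPa
τ_m = K_s·8F_mD/(πd³) = 1.0421 × 122.72 = 127.88 MPa
Soderberg: 1/n_f = τ_a/S_se + τ_m/S_sy = 48.91/402 + 127.88/646 = 0.12167 + 0.19796 = 0.31963
n_f = 1/0.31963 = 3.129

3.13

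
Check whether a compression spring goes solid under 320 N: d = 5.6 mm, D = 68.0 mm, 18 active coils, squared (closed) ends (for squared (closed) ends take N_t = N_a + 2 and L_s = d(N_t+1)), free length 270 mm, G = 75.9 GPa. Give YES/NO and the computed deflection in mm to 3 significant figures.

k = Gd⁴/(8D³N_a) = (75.9×10³)(5.6⁴)/(8·68.0³·18) = 1.6486 N/mm
N_t = 20; L_s = 5.6·21 = 117.6 mm; δ_solid = L₀ − L_s = 270 − 117.6 = 152.4 mm
δ = F/k = 320/1.6486 = 194.11 mm
δ ≥ δ_solid → spring goes solid

YES, δ = 194 mm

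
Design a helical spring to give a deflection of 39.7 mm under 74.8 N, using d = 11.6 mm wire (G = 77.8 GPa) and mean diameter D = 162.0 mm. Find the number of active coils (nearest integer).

22

Required rate k = F/δ = 74.8/39.7 = 1.8841 N/mm
N_a = Gd⁴/(8D³k) = (77.8×10³ × 11.6⁴)/(8 × 162.0³ × 1.8841)
    = 1.40868e+09 / 6.40835e+07 = 21.98 → 22 coils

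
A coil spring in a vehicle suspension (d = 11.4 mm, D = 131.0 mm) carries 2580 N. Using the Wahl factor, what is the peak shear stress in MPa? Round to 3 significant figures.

Spring index C = D/d = 131.0/11.4 = 11.4912
K_W = (4C−1)/(4C−4) + 0.615/C = 44.965/41.965 + 0.0535 = 1.1250
τ₀ = 8FD/(πd³) = 8·2580·131.0/(π·11.4³) = 2.70384e+06/4654.4 = 580.92 MPa
τ_max = K·τ₀ = 1.1250 × 580.92 = 653.54 MPa

654 MPa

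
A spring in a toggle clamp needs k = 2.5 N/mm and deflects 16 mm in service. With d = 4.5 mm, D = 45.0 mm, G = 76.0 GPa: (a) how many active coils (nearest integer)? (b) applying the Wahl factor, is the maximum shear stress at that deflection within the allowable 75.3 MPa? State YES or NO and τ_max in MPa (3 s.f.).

N_a = Gd⁴/(8D³k) = (76.0×10³)(4.5⁴)/(8·45.0³·2.5) = 17.1 → N_a = 17
Actual rate k = Gd⁴/(8D³·17) = 2.5147 N/mm
Working load F = kδ = 2.5147·16 = 40.235 N
C = 45.0/4.5 = 10.0000; K_W = (4C−1)/(4C−4)+0.615/C = 1.1448
τ_max = K_W·8FD/(πd³) = 1.1448·50.597 = 57.925 MPa
τ_max ≤ 75.3 MPa → acceptable

(a) 17 coils; (b) YES, τ_max = 57.9 MPa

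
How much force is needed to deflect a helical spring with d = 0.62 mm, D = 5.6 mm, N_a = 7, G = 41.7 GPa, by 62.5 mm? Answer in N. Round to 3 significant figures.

39.2 N

k = Gd⁴/(8D³N_a) = (41.7×10³)(0.62⁴)/(8·5.6³·7) = 0.62654 N/mm
F = k·δ = 0.62654 × 62.5 = 39.159 N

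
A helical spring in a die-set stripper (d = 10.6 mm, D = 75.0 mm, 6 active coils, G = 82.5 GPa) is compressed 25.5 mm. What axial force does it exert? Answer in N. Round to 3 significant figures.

1310 N

k = Gd⁴/(8D³N_a) = (82.5×10³)(10.6⁴)/(8·75.0³·6) = 51.434 N/mm
F = k·δ = 51.434 × 25.5 = 1311.6 N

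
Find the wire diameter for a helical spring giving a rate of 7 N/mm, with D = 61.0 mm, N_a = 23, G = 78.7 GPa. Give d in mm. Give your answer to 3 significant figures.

d = (8D³N_a·k / G)^(1/4) = (8·61.0³·23·7 / (78.7×10³))^0.25
  = (3714.8)^0.25 = 7.8070 mm

7.81 mm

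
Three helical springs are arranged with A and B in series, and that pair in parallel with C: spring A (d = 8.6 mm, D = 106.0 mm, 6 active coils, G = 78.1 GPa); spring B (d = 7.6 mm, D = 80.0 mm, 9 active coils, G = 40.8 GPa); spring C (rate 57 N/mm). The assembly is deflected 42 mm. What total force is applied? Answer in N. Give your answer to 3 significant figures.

2500 N

k_A = Gd⁴/(8D³N_a) = (78.1×10³)(8.6⁴)/(8·106.0³·6) = 7.4728 N/mm
k_B = Gd⁴/(8D³N_a) = (40.8×10³)(7.6⁴)/(8·80.0³·9) = 3.6924 N/mm
Springs A,B series: k_AB = 1/(1/7.4728+1/3.6924) = 2.4713 N/mm; parallel with C: k_eq = 2.4713+57 = 59.471 N/mm
F = k_eq·δ = 59.471·42 = 2497.8 N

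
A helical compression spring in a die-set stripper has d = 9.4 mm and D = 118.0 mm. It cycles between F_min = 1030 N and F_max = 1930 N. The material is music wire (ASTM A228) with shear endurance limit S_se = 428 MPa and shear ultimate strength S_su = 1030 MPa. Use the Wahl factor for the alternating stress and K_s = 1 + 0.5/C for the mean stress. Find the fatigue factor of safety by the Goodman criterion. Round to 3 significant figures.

1.04

C = D/d = 118.0/9.4 = 12.5532; K_W = (4C−1)/(4C−4)+0.615/C = 1.1139; K_s = 1+0.5/C = 1.0398
F_a = (F_max−F_min)/2 = 450 N; F_m = (F_max+F_min)/2 = 1480 N
τ_a = K_W·8F_aD/(πd³) = 1.1139 × 162.8 = 181.34 MPa
τ_m = K_s·8F_mD/(πd³) = 1.0398 × 535.43 = 556.75 MPa
Goodman: 1/n_f = τ_a/S_se + τ_m/S_su = 181.34/428 + 556.75/1030 = 0.42370 + 0.54054 = 0.96424
n_f = 1/0.96424 = 1.037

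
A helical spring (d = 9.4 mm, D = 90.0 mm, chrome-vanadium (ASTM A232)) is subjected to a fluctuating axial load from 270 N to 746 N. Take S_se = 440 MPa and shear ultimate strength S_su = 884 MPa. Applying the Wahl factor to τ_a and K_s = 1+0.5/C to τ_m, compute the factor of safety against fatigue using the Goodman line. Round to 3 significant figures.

C = D/d = 90.0/9.4 = 9.5745; K_W = (4C−1)/(4C−4)+0.615/C = 1.1517; K_s = 1+0.5/C = 1.0522
F_a = (F_max−F_min)/2 = 238 N; F_m = (F_max+F_min)/2 = 508 N
τ_a = K_W·8F_aD/(πd³) = 1.1517 × 65.671 = 75.634 MPa
τ_m = K_s·8F_mD/(πd³) = 1.0522 × 140.17 = 147.49 MPa
Goodman: 1/n_f = τ_a/S_se + τ_m/S_su = 75.634/440 + 147.49/884 = 0.17190 + 0.16685 = 0.33874
n_f = 1/0.33874 = 2.952

2.95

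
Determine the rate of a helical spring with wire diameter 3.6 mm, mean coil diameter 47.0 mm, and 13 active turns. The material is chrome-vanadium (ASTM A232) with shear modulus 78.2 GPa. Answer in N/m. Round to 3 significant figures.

k = Gd⁴/(8D³N_a) = (78.2×10³ × 3.6⁴) / (8 × 47.0³ × 13)
  = 1.31346e+07 / 1.07976e+07 = 1.2164 N/mm = 1216.4 N/m

1220 N/m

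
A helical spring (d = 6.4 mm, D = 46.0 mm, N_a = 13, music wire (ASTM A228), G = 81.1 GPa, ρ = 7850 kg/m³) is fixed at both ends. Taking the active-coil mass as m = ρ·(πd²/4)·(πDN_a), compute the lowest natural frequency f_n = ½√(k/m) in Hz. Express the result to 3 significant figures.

84.2 Hz

k = Gd⁴/(8D³N_a) = (81.1×10³)(6.4⁴)/(8·46.0³·13) = 13.441 N/mm = 13441 N/m
Wire length L = πDN_a = π·46.0·13 = 1878.7 mm
m = ρ·(πd²/4)·L = 7850 × 32.17×10⁻⁶ m² × 1.8787 m = 0.47443 kg
f_n = ½√(k/m) = 0.5·√(13441/0.47443) = 0.5·√(28331) = 84.159 Hz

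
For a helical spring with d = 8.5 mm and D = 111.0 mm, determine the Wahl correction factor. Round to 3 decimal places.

1.109

C = D/d = 111.0/8.5 = 13.0588
K_W = (4C−1)/(4C−4) + 0.615/C = 51.235/48.235 + 0.0471 = 1.1093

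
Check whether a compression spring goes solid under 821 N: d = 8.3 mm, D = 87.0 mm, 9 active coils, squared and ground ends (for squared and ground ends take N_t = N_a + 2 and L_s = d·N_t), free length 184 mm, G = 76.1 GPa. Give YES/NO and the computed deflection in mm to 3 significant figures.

k = Gd⁴/(8D³N_a) = (76.1×10³)(8.3⁴)/(8·87.0³·9) = 7.6174 N/mm
N_t = 11; L_s = 8.3·11 = 91.3 mm; δ_solid = L₀ − L_s = 184 − 91.3 = 92.7 mm
δ = F/k = 821/7.6174 = 107.78 mm
δ ≥ δ_solid → spring goes solid

YES, δ = 108 mm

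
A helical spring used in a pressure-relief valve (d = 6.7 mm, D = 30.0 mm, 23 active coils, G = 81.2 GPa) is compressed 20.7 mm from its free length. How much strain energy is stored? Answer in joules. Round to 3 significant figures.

7.06 J

k = Gd⁴/(8D³N_a) = (81.2×10³)(6.7⁴)/(8·30.0³·23) = 32.936 N/mm
U = ½kδ² = 0.5 × 32.936 × 20.7² = 7056.4 N·mm = 7.0564 J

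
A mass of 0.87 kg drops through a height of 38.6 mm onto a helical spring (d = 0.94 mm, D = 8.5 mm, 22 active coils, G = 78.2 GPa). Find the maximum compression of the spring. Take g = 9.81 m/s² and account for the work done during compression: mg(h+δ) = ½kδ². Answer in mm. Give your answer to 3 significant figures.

k = Gd⁴/(8D³N_a) = (78.2×10³)(0.94⁴)/(8·8.5³·22) = 0.56487 N/mm
W = mg = 0.87 × 9.81 = 8.5347 N
½kδ² − Wδ − Wh = 0 → δ = (W + √(W² + 2kWh))/k
δ = (8.5347 + √(72.841 + 372.181))/0.56487 = (8.5347 + 21.096)/0.56487 = 52.455 mm

52.5 mm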